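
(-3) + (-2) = -5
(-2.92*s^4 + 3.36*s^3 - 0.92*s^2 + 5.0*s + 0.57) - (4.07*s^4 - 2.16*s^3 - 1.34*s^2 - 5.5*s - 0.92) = -6.99*s^4 + 5.52*s^3 + 0.42*s^2 + 10.5*s + 1.49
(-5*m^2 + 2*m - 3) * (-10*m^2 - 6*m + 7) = 50*m^4 + 10*m^3 - 17*m^2 + 32*m - 21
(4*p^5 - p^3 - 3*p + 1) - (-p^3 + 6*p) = 4*p^5 - 9*p + 1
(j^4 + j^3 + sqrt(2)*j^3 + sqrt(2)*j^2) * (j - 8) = j^5 - 7*j^4 + sqrt(2)*j^4 - 7*sqrt(2)*j^3 - 8*j^3 - 8*sqrt(2)*j^2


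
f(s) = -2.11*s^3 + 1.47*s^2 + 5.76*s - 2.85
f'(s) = -6.33*s^2 + 2.94*s + 5.76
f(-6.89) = 717.39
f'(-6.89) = -314.99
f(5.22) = -232.85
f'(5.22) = -151.38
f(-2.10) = 11.08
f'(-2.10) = -28.33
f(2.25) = -6.48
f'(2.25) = -19.67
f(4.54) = -143.85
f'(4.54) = -111.36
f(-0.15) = -3.67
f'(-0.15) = 5.18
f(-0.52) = -5.15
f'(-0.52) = 2.52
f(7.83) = -880.53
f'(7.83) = -359.31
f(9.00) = -1370.13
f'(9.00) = -480.51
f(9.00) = -1370.13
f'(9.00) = -480.51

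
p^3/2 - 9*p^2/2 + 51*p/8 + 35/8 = (p/2 + 1/4)*(p - 7)*(p - 5/2)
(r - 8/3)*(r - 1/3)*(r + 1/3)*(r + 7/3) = r^4 - r^3/3 - 19*r^2/3 + r/27 + 56/81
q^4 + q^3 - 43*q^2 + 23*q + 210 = (q - 5)*(q - 3)*(q + 2)*(q + 7)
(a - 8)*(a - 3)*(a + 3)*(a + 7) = a^4 - a^3 - 65*a^2 + 9*a + 504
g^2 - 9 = (g - 3)*(g + 3)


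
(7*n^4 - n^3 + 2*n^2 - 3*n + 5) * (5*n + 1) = 35*n^5 + 2*n^4 + 9*n^3 - 13*n^2 + 22*n + 5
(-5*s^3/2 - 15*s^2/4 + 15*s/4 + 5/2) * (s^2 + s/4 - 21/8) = -5*s^5/2 - 35*s^4/8 + 75*s^3/8 + 425*s^2/32 - 295*s/32 - 105/16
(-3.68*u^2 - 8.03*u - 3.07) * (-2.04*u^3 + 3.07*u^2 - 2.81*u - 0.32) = 7.5072*u^5 + 5.0836*u^4 - 8.0485*u^3 + 14.317*u^2 + 11.1963*u + 0.9824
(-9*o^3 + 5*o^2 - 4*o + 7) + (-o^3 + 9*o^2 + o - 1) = -10*o^3 + 14*o^2 - 3*o + 6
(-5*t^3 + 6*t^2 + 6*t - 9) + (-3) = -5*t^3 + 6*t^2 + 6*t - 12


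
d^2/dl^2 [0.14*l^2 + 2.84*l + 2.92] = 0.280000000000000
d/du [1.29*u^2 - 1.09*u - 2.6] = 2.58*u - 1.09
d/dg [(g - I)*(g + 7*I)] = 2*g + 6*I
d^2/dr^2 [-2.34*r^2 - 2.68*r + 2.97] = -4.68000000000000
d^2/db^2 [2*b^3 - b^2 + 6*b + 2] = 12*b - 2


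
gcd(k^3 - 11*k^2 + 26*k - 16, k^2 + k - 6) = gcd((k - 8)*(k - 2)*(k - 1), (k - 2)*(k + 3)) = k - 2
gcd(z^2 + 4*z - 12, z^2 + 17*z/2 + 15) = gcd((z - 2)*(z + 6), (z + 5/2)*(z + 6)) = z + 6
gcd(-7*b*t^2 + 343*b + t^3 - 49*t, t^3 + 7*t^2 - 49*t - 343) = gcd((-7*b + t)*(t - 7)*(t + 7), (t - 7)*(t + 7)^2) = t^2 - 49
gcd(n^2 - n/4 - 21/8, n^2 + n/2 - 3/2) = n + 3/2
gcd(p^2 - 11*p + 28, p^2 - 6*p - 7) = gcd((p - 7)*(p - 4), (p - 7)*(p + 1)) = p - 7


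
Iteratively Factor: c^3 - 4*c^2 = (c)*(c^2 - 4*c) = c^2*(c - 4)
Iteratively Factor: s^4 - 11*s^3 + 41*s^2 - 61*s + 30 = (s - 3)*(s^3 - 8*s^2 + 17*s - 10) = (s - 3)*(s - 1)*(s^2 - 7*s + 10) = (s - 5)*(s - 3)*(s - 1)*(s - 2)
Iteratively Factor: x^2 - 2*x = (x)*(x - 2)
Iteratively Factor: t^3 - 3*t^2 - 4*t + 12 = (t + 2)*(t^2 - 5*t + 6) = (t - 2)*(t + 2)*(t - 3)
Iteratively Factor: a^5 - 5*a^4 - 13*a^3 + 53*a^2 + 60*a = (a + 3)*(a^4 - 8*a^3 + 11*a^2 + 20*a) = a*(a + 3)*(a^3 - 8*a^2 + 11*a + 20) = a*(a - 5)*(a + 3)*(a^2 - 3*a - 4) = a*(a - 5)*(a + 1)*(a + 3)*(a - 4)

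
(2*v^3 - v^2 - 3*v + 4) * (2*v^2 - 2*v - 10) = 4*v^5 - 6*v^4 - 24*v^3 + 24*v^2 + 22*v - 40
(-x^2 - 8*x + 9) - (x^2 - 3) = -2*x^2 - 8*x + 12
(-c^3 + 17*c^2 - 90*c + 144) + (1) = -c^3 + 17*c^2 - 90*c + 145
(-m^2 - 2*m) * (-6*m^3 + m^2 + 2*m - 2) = 6*m^5 + 11*m^4 - 4*m^3 - 2*m^2 + 4*m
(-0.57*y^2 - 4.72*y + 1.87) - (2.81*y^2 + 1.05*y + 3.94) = -3.38*y^2 - 5.77*y - 2.07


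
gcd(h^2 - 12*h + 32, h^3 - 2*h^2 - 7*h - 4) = h - 4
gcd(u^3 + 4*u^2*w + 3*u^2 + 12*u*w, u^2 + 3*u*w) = u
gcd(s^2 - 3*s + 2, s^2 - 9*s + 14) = s - 2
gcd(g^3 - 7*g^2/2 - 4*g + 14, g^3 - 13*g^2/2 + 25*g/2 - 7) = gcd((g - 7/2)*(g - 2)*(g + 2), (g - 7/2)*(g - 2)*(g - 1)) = g^2 - 11*g/2 + 7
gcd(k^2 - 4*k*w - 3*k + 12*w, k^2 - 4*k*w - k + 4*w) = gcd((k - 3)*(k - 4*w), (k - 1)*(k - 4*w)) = -k + 4*w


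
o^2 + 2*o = o*(o + 2)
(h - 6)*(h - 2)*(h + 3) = h^3 - 5*h^2 - 12*h + 36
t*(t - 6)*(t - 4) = t^3 - 10*t^2 + 24*t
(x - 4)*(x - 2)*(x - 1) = x^3 - 7*x^2 + 14*x - 8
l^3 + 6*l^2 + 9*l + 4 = (l + 1)^2*(l + 4)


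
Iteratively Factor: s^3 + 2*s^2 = (s + 2)*(s^2) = s*(s + 2)*(s)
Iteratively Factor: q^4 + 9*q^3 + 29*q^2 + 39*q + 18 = (q + 3)*(q^3 + 6*q^2 + 11*q + 6) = (q + 2)*(q + 3)*(q^2 + 4*q + 3) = (q + 2)*(q + 3)^2*(q + 1)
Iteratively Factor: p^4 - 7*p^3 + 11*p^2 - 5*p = (p - 5)*(p^3 - 2*p^2 + p) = (p - 5)*(p - 1)*(p^2 - p) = (p - 5)*(p - 1)^2*(p)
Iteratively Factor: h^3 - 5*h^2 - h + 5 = (h - 1)*(h^2 - 4*h - 5) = (h - 1)*(h + 1)*(h - 5)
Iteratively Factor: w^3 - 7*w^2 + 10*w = (w - 5)*(w^2 - 2*w) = (w - 5)*(w - 2)*(w)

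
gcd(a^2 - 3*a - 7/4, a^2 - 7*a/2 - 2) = a + 1/2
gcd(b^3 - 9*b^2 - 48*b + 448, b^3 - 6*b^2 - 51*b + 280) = b^2 - b - 56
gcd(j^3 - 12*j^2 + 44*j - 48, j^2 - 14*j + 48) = j - 6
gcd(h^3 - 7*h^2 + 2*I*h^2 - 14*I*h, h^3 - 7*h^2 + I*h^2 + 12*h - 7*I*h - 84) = h - 7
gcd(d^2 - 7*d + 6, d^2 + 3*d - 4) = d - 1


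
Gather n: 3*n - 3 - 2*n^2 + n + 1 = -2*n^2 + 4*n - 2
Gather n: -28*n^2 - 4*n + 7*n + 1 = -28*n^2 + 3*n + 1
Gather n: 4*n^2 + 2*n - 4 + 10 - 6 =4*n^2 + 2*n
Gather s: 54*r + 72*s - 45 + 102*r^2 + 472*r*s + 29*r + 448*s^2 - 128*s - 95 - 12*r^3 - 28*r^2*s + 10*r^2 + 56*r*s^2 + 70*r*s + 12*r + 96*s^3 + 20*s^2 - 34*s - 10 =-12*r^3 + 112*r^2 + 95*r + 96*s^3 + s^2*(56*r + 468) + s*(-28*r^2 + 542*r - 90) - 150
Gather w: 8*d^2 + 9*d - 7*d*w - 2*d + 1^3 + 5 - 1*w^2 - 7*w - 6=8*d^2 + 7*d - w^2 + w*(-7*d - 7)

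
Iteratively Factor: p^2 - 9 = (p - 3)*(p + 3)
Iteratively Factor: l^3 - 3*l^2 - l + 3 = (l - 1)*(l^2 - 2*l - 3) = (l - 1)*(l + 1)*(l - 3)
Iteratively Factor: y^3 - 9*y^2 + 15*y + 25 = (y - 5)*(y^2 - 4*y - 5) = (y - 5)^2*(y + 1)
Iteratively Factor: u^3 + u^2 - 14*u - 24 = (u - 4)*(u^2 + 5*u + 6) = (u - 4)*(u + 2)*(u + 3)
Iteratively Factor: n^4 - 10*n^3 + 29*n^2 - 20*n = (n - 5)*(n^3 - 5*n^2 + 4*n) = (n - 5)*(n - 1)*(n^2 - 4*n) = n*(n - 5)*(n - 1)*(n - 4)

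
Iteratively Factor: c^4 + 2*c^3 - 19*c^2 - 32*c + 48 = (c - 1)*(c^3 + 3*c^2 - 16*c - 48) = (c - 1)*(c + 4)*(c^2 - c - 12) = (c - 4)*(c - 1)*(c + 4)*(c + 3)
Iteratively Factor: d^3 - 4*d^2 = (d)*(d^2 - 4*d) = d*(d - 4)*(d)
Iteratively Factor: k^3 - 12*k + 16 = (k - 2)*(k^2 + 2*k - 8) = (k - 2)*(k + 4)*(k - 2)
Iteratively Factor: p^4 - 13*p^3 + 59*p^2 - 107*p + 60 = (p - 1)*(p^3 - 12*p^2 + 47*p - 60) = (p - 5)*(p - 1)*(p^2 - 7*p + 12) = (p - 5)*(p - 3)*(p - 1)*(p - 4)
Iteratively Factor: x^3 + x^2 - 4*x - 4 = (x + 1)*(x^2 - 4) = (x - 2)*(x + 1)*(x + 2)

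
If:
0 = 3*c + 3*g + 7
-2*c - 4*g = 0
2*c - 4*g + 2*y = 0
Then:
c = -14/3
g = 7/3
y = 28/3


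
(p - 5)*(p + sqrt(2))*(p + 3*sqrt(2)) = p^3 - 5*p^2 + 4*sqrt(2)*p^2 - 20*sqrt(2)*p + 6*p - 30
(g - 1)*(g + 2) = g^2 + g - 2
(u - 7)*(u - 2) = u^2 - 9*u + 14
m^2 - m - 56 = (m - 8)*(m + 7)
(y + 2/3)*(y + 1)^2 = y^3 + 8*y^2/3 + 7*y/3 + 2/3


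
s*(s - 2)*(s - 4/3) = s^3 - 10*s^2/3 + 8*s/3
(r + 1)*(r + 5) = r^2 + 6*r + 5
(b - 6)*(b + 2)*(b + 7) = b^3 + 3*b^2 - 40*b - 84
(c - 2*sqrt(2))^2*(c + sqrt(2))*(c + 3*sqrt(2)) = c^4 - 18*c^2 + 8*sqrt(2)*c + 48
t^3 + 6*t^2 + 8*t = t*(t + 2)*(t + 4)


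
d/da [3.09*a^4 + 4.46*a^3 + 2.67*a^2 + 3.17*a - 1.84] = 12.36*a^3 + 13.38*a^2 + 5.34*a + 3.17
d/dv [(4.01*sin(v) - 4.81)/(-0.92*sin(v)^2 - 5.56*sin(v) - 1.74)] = (3.6892*sin(v)^2 - 8.8504*sin(v) - 33.721)*cos(v)/(0.8464*sin(v)^4 + 10.2304*sin(v)^3 + 34.1152*sin(v)^2 + 19.3488*sin(v) + 3.0276)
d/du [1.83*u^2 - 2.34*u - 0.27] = 3.66*u - 2.34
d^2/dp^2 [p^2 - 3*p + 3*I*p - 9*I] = 2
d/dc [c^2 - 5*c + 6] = 2*c - 5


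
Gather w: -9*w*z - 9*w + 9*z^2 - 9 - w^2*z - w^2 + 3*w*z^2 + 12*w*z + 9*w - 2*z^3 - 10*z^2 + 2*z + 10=w^2*(-z - 1) + w*(3*z^2 + 3*z) - 2*z^3 - z^2 + 2*z + 1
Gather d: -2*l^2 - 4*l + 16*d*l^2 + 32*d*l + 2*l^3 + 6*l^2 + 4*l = d*(16*l^2 + 32*l) + 2*l^3 + 4*l^2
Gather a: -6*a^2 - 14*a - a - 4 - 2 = -6*a^2 - 15*a - 6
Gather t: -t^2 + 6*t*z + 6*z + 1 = -t^2 + 6*t*z + 6*z + 1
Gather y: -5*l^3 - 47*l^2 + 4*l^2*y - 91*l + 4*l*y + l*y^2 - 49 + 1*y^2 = -5*l^3 - 47*l^2 - 91*l + y^2*(l + 1) + y*(4*l^2 + 4*l) - 49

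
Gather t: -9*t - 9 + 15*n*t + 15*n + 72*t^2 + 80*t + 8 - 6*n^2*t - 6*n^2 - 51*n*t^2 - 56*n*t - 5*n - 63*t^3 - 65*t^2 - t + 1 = -6*n^2 + 10*n - 63*t^3 + t^2*(7 - 51*n) + t*(-6*n^2 - 41*n + 70)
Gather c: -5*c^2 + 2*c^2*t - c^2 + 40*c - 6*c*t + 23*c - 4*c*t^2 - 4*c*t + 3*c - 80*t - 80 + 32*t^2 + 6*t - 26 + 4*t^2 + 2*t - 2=c^2*(2*t - 6) + c*(-4*t^2 - 10*t + 66) + 36*t^2 - 72*t - 108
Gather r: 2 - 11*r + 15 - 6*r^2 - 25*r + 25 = -6*r^2 - 36*r + 42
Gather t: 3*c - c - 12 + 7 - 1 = 2*c - 6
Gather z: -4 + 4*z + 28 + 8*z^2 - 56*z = 8*z^2 - 52*z + 24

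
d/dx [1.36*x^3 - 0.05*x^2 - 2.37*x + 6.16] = 4.08*x^2 - 0.1*x - 2.37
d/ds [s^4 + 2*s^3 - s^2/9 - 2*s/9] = 4*s^3 + 6*s^2 - 2*s/9 - 2/9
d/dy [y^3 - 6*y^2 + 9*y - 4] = 3*y^2 - 12*y + 9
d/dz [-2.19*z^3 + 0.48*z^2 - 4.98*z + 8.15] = -6.57*z^2 + 0.96*z - 4.98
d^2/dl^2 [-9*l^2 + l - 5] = -18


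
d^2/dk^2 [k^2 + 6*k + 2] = 2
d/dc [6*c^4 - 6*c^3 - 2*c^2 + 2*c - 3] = 24*c^3 - 18*c^2 - 4*c + 2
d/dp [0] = 0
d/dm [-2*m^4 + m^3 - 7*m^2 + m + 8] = -8*m^3 + 3*m^2 - 14*m + 1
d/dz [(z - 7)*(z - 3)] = 2*z - 10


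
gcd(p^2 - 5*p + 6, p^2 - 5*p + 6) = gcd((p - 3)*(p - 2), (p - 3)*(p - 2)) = p^2 - 5*p + 6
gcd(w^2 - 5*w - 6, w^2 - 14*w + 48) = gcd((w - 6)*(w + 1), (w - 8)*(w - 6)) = w - 6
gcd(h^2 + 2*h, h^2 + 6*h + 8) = h + 2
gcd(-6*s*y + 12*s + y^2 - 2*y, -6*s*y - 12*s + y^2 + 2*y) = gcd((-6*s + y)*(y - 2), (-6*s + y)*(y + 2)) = -6*s + y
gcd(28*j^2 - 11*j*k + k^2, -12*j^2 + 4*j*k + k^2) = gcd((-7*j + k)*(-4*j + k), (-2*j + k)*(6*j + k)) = 1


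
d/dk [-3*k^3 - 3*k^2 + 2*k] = -9*k^2 - 6*k + 2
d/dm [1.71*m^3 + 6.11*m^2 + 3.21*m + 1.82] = 5.13*m^2 + 12.22*m + 3.21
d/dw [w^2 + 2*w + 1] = 2*w + 2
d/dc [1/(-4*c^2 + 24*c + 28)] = (c - 3)/(2*(-c^2 + 6*c + 7)^2)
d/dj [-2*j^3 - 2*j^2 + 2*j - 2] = -6*j^2 - 4*j + 2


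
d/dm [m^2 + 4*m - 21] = 2*m + 4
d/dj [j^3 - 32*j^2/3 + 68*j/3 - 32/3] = 3*j^2 - 64*j/3 + 68/3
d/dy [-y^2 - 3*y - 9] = -2*y - 3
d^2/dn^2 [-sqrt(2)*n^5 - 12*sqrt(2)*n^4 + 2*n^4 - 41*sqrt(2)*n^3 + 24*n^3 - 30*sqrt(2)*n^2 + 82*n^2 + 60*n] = -20*sqrt(2)*n^3 - 144*sqrt(2)*n^2 + 24*n^2 - 246*sqrt(2)*n + 144*n - 60*sqrt(2) + 164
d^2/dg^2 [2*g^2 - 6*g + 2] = 4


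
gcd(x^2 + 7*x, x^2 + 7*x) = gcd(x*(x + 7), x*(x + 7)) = x^2 + 7*x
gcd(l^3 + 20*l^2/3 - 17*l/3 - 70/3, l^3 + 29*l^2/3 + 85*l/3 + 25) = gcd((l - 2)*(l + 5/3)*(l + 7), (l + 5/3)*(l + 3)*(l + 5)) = l + 5/3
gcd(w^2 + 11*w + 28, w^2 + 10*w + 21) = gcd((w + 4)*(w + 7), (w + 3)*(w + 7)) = w + 7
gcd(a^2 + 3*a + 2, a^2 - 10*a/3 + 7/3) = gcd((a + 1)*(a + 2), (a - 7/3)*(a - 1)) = 1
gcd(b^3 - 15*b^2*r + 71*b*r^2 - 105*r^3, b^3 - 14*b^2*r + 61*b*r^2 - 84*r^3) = b^2 - 10*b*r + 21*r^2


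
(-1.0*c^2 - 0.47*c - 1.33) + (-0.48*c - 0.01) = -1.0*c^2 - 0.95*c - 1.34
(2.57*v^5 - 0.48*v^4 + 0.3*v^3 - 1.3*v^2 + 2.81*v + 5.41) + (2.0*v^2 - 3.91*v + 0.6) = 2.57*v^5 - 0.48*v^4 + 0.3*v^3 + 0.7*v^2 - 1.1*v + 6.01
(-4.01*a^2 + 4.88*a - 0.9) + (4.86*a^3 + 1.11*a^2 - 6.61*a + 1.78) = 4.86*a^3 - 2.9*a^2 - 1.73*a + 0.88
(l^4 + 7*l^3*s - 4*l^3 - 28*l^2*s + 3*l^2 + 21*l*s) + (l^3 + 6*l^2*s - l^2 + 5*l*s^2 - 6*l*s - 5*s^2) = l^4 + 7*l^3*s - 3*l^3 - 22*l^2*s + 2*l^2 + 5*l*s^2 + 15*l*s - 5*s^2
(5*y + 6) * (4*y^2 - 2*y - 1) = 20*y^3 + 14*y^2 - 17*y - 6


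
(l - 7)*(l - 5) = l^2 - 12*l + 35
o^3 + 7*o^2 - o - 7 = (o - 1)*(o + 1)*(o + 7)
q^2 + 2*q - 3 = (q - 1)*(q + 3)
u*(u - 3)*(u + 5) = u^3 + 2*u^2 - 15*u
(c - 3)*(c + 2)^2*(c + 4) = c^4 + 5*c^3 - 4*c^2 - 44*c - 48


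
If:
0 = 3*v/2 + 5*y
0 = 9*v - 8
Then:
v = 8/9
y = -4/15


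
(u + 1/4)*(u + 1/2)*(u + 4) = u^3 + 19*u^2/4 + 25*u/8 + 1/2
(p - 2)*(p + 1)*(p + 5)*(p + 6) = p^4 + 10*p^3 + 17*p^2 - 52*p - 60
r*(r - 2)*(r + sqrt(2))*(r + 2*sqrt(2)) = r^4 - 2*r^3 + 3*sqrt(2)*r^3 - 6*sqrt(2)*r^2 + 4*r^2 - 8*r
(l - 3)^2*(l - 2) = l^3 - 8*l^2 + 21*l - 18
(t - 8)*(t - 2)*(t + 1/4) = t^3 - 39*t^2/4 + 27*t/2 + 4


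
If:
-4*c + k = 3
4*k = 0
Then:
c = -3/4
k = 0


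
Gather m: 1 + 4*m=4*m + 1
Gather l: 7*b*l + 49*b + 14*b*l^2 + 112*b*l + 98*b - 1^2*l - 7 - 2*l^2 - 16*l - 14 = 147*b + l^2*(14*b - 2) + l*(119*b - 17) - 21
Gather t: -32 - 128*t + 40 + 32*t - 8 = -96*t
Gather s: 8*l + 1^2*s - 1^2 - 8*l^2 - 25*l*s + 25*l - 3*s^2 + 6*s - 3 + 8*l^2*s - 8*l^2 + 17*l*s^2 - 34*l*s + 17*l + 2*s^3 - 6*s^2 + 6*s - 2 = -16*l^2 + 50*l + 2*s^3 + s^2*(17*l - 9) + s*(8*l^2 - 59*l + 13) - 6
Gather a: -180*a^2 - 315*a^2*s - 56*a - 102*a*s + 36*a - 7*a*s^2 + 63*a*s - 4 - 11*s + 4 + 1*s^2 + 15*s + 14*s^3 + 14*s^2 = a^2*(-315*s - 180) + a*(-7*s^2 - 39*s - 20) + 14*s^3 + 15*s^2 + 4*s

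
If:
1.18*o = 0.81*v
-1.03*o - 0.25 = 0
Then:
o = -0.24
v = -0.35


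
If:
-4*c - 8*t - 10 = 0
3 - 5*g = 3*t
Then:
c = -2*t - 5/2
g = 3/5 - 3*t/5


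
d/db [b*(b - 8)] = 2*b - 8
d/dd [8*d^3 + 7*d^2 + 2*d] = 24*d^2 + 14*d + 2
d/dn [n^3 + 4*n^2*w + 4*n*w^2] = 3*n^2 + 8*n*w + 4*w^2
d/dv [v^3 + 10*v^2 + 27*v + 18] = 3*v^2 + 20*v + 27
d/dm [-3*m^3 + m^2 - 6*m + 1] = -9*m^2 + 2*m - 6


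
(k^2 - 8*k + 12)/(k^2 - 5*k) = (k^2 - 8*k + 12)/(k*(k - 5))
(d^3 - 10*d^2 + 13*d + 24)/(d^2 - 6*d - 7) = (d^2 - 11*d + 24)/(d - 7)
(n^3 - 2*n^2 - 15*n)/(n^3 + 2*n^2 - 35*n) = (n + 3)/(n + 7)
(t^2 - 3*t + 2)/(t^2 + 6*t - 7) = (t - 2)/(t + 7)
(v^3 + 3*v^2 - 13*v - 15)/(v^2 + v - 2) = (v^3 + 3*v^2 - 13*v - 15)/(v^2 + v - 2)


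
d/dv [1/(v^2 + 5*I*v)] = (-2*v - 5*I)/(v^2*(v + 5*I)^2)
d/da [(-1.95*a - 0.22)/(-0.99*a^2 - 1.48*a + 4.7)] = (1.9305*a^2 + 2.886*a - (1.95*a + 0.22)*(1.98*a + 1.48) - 9.165)/(0.99*a^2 + 1.48*a - 4.7)^2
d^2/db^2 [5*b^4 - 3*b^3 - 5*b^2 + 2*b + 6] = 60*b^2 - 18*b - 10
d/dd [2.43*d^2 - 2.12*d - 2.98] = 4.86*d - 2.12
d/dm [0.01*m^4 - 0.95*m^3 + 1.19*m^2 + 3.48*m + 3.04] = 0.04*m^3 - 2.85*m^2 + 2.38*m + 3.48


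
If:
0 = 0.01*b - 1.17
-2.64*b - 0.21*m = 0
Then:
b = 117.00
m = -1470.86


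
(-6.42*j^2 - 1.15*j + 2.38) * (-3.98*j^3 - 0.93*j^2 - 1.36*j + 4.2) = 25.5516*j^5 + 10.5476*j^4 + 0.3283*j^3 - 27.6134*j^2 - 8.0668*j + 9.996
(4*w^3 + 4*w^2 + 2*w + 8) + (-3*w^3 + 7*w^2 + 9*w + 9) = w^3 + 11*w^2 + 11*w + 17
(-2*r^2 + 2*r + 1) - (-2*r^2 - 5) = 2*r + 6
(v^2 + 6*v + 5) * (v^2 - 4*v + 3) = v^4 + 2*v^3 - 16*v^2 - 2*v + 15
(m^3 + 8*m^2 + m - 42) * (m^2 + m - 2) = m^5 + 9*m^4 + 7*m^3 - 57*m^2 - 44*m + 84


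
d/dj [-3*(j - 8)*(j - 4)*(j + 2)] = -9*j^2 + 60*j - 24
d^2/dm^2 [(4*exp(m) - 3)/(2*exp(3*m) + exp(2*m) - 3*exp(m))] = (64*exp(5*m) - 84*exp(4*m) + 34*exp(3*m) + 36*exp(2*m) + 27*exp(m) - 27)*exp(-m)/(8*exp(6*m) + 12*exp(5*m) - 30*exp(4*m) - 35*exp(3*m) + 45*exp(2*m) + 27*exp(m) - 27)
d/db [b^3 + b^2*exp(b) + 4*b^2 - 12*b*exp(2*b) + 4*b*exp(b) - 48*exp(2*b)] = b^2*exp(b) + 3*b^2 - 24*b*exp(2*b) + 6*b*exp(b) + 8*b - 108*exp(2*b) + 4*exp(b)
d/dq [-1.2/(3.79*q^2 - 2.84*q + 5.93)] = (9.096*q - 3.408)/(3.79*q^2 - 2.84*q + 5.93)^2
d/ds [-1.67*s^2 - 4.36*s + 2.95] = -3.34*s - 4.36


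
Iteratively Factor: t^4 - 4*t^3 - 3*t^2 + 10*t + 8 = (t + 1)*(t^3 - 5*t^2 + 2*t + 8) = (t + 1)^2*(t^2 - 6*t + 8) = (t - 2)*(t + 1)^2*(t - 4)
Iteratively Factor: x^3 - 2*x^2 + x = (x)*(x^2 - 2*x + 1) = x*(x - 1)*(x - 1)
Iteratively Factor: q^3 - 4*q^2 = (q)*(q^2 - 4*q) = q*(q - 4)*(q)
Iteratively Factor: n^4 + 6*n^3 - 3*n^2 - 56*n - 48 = (n - 3)*(n^3 + 9*n^2 + 24*n + 16) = (n - 3)*(n + 4)*(n^2 + 5*n + 4) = (n - 3)*(n + 4)^2*(n + 1)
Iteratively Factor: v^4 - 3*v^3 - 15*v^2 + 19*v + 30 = (v + 3)*(v^3 - 6*v^2 + 3*v + 10) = (v - 5)*(v + 3)*(v^2 - v - 2) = (v - 5)*(v + 1)*(v + 3)*(v - 2)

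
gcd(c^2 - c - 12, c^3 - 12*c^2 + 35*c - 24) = 1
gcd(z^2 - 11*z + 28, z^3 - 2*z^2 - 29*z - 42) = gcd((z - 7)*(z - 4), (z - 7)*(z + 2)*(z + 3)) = z - 7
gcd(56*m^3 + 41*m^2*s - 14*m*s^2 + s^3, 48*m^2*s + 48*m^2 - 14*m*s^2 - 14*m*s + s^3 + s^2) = -8*m + s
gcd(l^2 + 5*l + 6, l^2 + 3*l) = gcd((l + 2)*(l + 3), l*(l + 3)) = l + 3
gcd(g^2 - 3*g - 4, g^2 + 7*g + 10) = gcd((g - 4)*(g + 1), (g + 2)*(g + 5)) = 1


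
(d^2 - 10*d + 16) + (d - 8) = d^2 - 9*d + 8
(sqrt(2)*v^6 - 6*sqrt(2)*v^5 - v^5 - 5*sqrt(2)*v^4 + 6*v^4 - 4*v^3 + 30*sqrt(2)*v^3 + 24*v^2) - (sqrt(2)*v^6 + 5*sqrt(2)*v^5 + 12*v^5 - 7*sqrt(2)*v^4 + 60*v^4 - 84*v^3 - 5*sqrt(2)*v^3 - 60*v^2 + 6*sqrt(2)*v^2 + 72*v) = -11*sqrt(2)*v^5 - 13*v^5 - 54*v^4 + 2*sqrt(2)*v^4 + 35*sqrt(2)*v^3 + 80*v^3 - 6*sqrt(2)*v^2 + 84*v^2 - 72*v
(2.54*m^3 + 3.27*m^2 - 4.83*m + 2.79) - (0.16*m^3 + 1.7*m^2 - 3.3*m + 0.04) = 2.38*m^3 + 1.57*m^2 - 1.53*m + 2.75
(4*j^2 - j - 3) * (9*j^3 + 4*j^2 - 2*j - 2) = 36*j^5 + 7*j^4 - 39*j^3 - 18*j^2 + 8*j + 6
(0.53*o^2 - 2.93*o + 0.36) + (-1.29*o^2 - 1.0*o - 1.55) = -0.76*o^2 - 3.93*o - 1.19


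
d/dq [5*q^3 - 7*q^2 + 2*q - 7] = 15*q^2 - 14*q + 2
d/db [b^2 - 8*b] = 2*b - 8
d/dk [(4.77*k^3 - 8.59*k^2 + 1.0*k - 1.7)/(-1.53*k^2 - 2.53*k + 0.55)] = (-7.2981*k^4 - 24.1362*k^3 + 31.1332*k^2 - 14.651*k - 3.751)/(2.3409*k^4 + 7.7418*k^3 + 4.7179*k^2 - 2.783*k + 0.3025)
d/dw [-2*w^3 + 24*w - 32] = 24 - 6*w^2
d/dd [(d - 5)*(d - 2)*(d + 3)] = 3*d^2 - 8*d - 11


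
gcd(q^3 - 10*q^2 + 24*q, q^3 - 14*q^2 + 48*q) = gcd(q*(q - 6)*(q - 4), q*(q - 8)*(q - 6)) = q^2 - 6*q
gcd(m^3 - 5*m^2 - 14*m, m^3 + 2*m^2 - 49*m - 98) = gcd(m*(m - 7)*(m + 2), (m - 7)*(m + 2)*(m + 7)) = m^2 - 5*m - 14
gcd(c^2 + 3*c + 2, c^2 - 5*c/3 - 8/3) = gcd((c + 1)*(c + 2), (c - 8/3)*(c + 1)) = c + 1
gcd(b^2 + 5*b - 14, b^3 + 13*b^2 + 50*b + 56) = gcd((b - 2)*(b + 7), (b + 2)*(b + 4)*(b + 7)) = b + 7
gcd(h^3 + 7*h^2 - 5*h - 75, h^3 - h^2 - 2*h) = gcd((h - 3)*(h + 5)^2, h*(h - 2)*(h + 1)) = 1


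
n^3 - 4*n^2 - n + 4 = (n - 4)*(n - 1)*(n + 1)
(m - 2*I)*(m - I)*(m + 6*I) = m^3 + 3*I*m^2 + 16*m - 12*I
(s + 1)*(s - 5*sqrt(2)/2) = s^2 - 5*sqrt(2)*s/2 + s - 5*sqrt(2)/2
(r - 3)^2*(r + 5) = r^3 - r^2 - 21*r + 45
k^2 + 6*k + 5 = (k + 1)*(k + 5)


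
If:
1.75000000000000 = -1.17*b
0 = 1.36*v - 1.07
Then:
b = -1.50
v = 0.79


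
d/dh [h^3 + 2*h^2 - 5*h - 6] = 3*h^2 + 4*h - 5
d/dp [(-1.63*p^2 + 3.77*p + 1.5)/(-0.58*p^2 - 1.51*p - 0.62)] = (4.6479*p^2 + 3.7612*p - 0.0724)/(0.3364*p^4 + 1.7516*p^3 + 2.9993*p^2 + 1.8724*p + 0.3844)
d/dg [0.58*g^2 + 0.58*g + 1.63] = 1.16*g + 0.58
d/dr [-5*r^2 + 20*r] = 20 - 10*r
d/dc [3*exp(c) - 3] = 3*exp(c)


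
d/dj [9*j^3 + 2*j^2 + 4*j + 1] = 27*j^2 + 4*j + 4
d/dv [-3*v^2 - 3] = -6*v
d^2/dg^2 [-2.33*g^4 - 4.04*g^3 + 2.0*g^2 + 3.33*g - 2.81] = -27.96*g^2 - 24.24*g + 4.0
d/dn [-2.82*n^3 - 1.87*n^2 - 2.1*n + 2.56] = -8.46*n^2 - 3.74*n - 2.1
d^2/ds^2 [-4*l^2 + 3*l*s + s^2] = 2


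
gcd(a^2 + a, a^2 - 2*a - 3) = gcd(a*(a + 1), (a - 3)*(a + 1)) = a + 1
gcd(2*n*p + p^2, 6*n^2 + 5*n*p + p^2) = 2*n + p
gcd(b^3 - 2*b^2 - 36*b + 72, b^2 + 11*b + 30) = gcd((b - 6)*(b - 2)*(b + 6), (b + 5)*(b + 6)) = b + 6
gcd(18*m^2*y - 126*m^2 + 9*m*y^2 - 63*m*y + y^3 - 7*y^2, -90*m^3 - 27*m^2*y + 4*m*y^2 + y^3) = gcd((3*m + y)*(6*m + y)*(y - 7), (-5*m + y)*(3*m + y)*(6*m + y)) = 18*m^2 + 9*m*y + y^2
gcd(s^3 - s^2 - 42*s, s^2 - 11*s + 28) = s - 7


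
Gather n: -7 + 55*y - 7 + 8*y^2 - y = 8*y^2 + 54*y - 14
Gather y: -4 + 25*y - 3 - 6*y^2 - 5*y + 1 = -6*y^2 + 20*y - 6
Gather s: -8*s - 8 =-8*s - 8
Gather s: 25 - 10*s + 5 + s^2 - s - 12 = s^2 - 11*s + 18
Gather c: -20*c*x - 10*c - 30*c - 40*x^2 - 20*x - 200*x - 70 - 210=c*(-20*x - 40) - 40*x^2 - 220*x - 280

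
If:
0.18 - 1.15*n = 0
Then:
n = 0.16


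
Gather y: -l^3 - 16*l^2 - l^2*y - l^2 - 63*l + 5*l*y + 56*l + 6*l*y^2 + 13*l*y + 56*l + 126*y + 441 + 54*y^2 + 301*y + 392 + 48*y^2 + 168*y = -l^3 - 17*l^2 + 49*l + y^2*(6*l + 102) + y*(-l^2 + 18*l + 595) + 833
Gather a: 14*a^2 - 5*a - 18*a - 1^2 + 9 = 14*a^2 - 23*a + 8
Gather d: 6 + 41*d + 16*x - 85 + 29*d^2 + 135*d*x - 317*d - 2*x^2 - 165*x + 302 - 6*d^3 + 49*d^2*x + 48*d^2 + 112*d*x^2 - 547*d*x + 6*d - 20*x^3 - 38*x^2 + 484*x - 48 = -6*d^3 + d^2*(49*x + 77) + d*(112*x^2 - 412*x - 270) - 20*x^3 - 40*x^2 + 335*x + 175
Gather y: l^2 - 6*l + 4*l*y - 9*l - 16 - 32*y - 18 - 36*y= l^2 - 15*l + y*(4*l - 68) - 34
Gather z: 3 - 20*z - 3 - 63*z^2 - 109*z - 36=-63*z^2 - 129*z - 36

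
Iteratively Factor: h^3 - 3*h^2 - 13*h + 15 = (h - 1)*(h^2 - 2*h - 15) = (h - 1)*(h + 3)*(h - 5)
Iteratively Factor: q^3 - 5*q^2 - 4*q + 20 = (q + 2)*(q^2 - 7*q + 10) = (q - 5)*(q + 2)*(q - 2)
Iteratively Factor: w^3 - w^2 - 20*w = (w)*(w^2 - w - 20) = w*(w - 5)*(w + 4)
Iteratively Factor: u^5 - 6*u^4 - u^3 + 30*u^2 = (u - 5)*(u^4 - u^3 - 6*u^2) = (u - 5)*(u - 3)*(u^3 + 2*u^2) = u*(u - 5)*(u - 3)*(u^2 + 2*u) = u^2*(u - 5)*(u - 3)*(u + 2)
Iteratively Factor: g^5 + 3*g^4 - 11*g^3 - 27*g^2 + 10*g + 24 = (g - 1)*(g^4 + 4*g^3 - 7*g^2 - 34*g - 24) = (g - 1)*(g + 1)*(g^3 + 3*g^2 - 10*g - 24) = (g - 1)*(g + 1)*(g + 2)*(g^2 + g - 12) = (g - 3)*(g - 1)*(g + 1)*(g + 2)*(g + 4)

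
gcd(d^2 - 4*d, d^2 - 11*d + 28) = d - 4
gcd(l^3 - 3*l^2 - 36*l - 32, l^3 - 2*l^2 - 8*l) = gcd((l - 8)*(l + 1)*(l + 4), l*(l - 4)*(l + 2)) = 1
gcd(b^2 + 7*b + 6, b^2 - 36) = b + 6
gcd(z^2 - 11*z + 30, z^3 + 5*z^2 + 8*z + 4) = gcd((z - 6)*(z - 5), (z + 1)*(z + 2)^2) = 1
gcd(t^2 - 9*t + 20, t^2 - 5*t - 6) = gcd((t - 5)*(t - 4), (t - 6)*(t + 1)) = 1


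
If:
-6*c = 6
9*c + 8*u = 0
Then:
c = -1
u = 9/8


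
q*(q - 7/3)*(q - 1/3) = q^3 - 8*q^2/3 + 7*q/9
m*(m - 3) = m^2 - 3*m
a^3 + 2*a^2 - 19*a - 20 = (a - 4)*(a + 1)*(a + 5)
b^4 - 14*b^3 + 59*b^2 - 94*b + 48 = (b - 8)*(b - 3)*(b - 2)*(b - 1)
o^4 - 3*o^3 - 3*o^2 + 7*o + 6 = (o - 3)*(o - 2)*(o + 1)^2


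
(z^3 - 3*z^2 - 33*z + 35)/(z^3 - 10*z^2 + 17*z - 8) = (z^2 - 2*z - 35)/(z^2 - 9*z + 8)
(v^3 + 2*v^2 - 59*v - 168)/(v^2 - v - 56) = v + 3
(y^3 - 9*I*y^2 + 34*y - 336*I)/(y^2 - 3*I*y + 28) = (y^2 - 2*I*y + 48)/(y + 4*I)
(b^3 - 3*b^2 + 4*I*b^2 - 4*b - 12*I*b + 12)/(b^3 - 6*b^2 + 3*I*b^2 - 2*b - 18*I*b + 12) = (b^2 + b*(-3 + 2*I) - 6*I)/(b^2 + b*(-6 + I) - 6*I)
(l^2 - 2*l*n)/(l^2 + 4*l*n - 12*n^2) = l/(l + 6*n)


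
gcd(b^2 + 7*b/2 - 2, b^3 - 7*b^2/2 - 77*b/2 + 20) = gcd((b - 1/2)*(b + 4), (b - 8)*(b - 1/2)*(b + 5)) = b - 1/2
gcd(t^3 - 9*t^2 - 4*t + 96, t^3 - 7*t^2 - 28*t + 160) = t^2 - 12*t + 32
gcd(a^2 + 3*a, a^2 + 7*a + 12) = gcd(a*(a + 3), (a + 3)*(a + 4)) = a + 3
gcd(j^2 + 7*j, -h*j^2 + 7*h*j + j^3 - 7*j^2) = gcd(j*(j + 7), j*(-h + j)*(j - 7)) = j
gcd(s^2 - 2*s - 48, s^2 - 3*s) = 1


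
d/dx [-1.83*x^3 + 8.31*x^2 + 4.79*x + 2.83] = -5.49*x^2 + 16.62*x + 4.79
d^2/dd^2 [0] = 0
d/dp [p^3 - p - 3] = 3*p^2 - 1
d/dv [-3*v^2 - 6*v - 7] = -6*v - 6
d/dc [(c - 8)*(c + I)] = 2*c - 8 + I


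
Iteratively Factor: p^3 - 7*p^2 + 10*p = (p - 5)*(p^2 - 2*p) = p*(p - 5)*(p - 2)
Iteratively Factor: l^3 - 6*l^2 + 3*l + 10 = (l + 1)*(l^2 - 7*l + 10) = (l - 5)*(l + 1)*(l - 2)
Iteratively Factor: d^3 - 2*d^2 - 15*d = (d + 3)*(d^2 - 5*d) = d*(d + 3)*(d - 5)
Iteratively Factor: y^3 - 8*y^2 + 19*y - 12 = (y - 3)*(y^2 - 5*y + 4) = (y - 4)*(y - 3)*(y - 1)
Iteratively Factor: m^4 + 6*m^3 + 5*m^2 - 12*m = (m + 4)*(m^3 + 2*m^2 - 3*m) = m*(m + 4)*(m^2 + 2*m - 3) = m*(m - 1)*(m + 4)*(m + 3)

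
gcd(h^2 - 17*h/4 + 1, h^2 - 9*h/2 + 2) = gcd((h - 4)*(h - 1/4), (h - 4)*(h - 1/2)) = h - 4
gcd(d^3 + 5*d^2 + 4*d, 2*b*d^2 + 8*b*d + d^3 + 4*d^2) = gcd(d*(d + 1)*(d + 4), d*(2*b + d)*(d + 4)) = d^2 + 4*d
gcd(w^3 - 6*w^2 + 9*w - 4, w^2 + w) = 1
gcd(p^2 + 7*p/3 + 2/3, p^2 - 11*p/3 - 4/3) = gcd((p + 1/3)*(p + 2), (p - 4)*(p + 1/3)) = p + 1/3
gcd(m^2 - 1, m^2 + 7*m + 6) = m + 1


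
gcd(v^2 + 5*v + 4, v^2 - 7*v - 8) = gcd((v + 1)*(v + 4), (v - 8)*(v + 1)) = v + 1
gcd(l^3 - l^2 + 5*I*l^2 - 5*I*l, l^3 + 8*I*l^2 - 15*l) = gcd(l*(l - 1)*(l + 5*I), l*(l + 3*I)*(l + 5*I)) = l^2 + 5*I*l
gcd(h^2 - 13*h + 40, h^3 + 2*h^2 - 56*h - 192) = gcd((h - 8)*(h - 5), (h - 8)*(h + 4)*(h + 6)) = h - 8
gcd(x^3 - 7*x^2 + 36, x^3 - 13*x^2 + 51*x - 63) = x - 3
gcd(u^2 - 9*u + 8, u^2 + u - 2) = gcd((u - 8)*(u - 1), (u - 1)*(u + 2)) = u - 1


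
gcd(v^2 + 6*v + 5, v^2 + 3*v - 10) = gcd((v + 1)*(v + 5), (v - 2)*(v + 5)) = v + 5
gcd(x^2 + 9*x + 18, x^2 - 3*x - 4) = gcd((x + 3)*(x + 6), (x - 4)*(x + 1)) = 1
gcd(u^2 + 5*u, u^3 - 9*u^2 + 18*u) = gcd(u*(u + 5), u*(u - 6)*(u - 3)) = u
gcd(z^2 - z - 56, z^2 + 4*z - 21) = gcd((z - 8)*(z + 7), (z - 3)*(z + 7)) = z + 7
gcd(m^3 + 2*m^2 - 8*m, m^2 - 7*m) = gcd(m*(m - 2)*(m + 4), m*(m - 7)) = m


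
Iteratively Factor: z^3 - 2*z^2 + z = (z - 1)*(z^2 - z) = (z - 1)^2*(z)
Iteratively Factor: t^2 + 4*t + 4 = (t + 2)*(t + 2)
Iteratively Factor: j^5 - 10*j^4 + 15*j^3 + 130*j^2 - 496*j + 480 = (j - 3)*(j^4 - 7*j^3 - 6*j^2 + 112*j - 160) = (j - 3)*(j + 4)*(j^3 - 11*j^2 + 38*j - 40) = (j - 5)*(j - 3)*(j + 4)*(j^2 - 6*j + 8) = (j - 5)*(j - 3)*(j - 2)*(j + 4)*(j - 4)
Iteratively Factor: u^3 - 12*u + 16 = (u - 2)*(u^2 + 2*u - 8) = (u - 2)*(u + 4)*(u - 2)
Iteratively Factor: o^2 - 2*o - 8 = (o + 2)*(o - 4)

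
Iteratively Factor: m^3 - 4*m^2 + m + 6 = (m - 3)*(m^2 - m - 2) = (m - 3)*(m + 1)*(m - 2)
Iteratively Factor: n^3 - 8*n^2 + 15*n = (n - 5)*(n^2 - 3*n) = n*(n - 5)*(n - 3)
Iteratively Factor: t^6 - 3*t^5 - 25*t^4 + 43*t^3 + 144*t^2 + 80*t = (t + 1)*(t^5 - 4*t^4 - 21*t^3 + 64*t^2 + 80*t) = t*(t + 1)*(t^4 - 4*t^3 - 21*t^2 + 64*t + 80) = t*(t + 1)^2*(t^3 - 5*t^2 - 16*t + 80) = t*(t - 4)*(t + 1)^2*(t^2 - t - 20) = t*(t - 5)*(t - 4)*(t + 1)^2*(t + 4)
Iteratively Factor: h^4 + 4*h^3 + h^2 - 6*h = (h + 2)*(h^3 + 2*h^2 - 3*h) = (h + 2)*(h + 3)*(h^2 - h) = h*(h + 2)*(h + 3)*(h - 1)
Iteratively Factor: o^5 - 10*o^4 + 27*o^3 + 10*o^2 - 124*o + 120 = (o - 3)*(o^4 - 7*o^3 + 6*o^2 + 28*o - 40) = (o - 3)*(o + 2)*(o^3 - 9*o^2 + 24*o - 20) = (o - 3)*(o - 2)*(o + 2)*(o^2 - 7*o + 10) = (o - 5)*(o - 3)*(o - 2)*(o + 2)*(o - 2)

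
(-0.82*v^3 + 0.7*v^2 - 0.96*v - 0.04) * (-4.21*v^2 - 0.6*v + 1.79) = 3.4522*v^5 - 2.455*v^4 + 2.1538*v^3 + 1.9974*v^2 - 1.6944*v - 0.0716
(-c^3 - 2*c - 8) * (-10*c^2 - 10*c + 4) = 10*c^5 + 10*c^4 + 16*c^3 + 100*c^2 + 72*c - 32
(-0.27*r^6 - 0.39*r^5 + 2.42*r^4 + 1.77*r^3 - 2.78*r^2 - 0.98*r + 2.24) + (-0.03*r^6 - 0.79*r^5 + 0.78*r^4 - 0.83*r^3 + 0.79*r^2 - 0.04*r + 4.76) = -0.3*r^6 - 1.18*r^5 + 3.2*r^4 + 0.94*r^3 - 1.99*r^2 - 1.02*r + 7.0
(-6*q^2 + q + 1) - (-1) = -6*q^2 + q + 2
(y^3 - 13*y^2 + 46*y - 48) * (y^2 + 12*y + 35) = y^5 - y^4 - 75*y^3 + 49*y^2 + 1034*y - 1680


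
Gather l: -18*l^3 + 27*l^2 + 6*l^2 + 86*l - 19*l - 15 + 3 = -18*l^3 + 33*l^2 + 67*l - 12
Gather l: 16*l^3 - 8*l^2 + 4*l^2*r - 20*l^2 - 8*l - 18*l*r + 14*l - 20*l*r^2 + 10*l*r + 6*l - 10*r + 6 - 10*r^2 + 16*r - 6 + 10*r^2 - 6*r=16*l^3 + l^2*(4*r - 28) + l*(-20*r^2 - 8*r + 12)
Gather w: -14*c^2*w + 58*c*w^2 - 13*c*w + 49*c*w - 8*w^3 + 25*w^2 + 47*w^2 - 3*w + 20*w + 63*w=-8*w^3 + w^2*(58*c + 72) + w*(-14*c^2 + 36*c + 80)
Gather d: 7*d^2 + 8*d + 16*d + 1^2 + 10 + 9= 7*d^2 + 24*d + 20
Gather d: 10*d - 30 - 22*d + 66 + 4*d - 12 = 24 - 8*d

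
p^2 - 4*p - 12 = (p - 6)*(p + 2)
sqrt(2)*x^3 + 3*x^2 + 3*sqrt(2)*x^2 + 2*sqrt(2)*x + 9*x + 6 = (x + 2)*(x + 3*sqrt(2)/2)*(sqrt(2)*x + sqrt(2))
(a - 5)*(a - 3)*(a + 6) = a^3 - 2*a^2 - 33*a + 90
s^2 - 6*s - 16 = (s - 8)*(s + 2)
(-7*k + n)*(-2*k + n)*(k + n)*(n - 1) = 14*k^3*n - 14*k^3 + 5*k^2*n^2 - 5*k^2*n - 8*k*n^3 + 8*k*n^2 + n^4 - n^3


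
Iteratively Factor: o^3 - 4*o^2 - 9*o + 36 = (o + 3)*(o^2 - 7*o + 12) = (o - 4)*(o + 3)*(o - 3)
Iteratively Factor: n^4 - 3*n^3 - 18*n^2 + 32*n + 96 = (n + 2)*(n^3 - 5*n^2 - 8*n + 48) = (n + 2)*(n + 3)*(n^2 - 8*n + 16) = (n - 4)*(n + 2)*(n + 3)*(n - 4)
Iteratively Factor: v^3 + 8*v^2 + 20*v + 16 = (v + 2)*(v^2 + 6*v + 8) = (v + 2)^2*(v + 4)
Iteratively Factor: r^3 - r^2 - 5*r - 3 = (r + 1)*(r^2 - 2*r - 3) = (r + 1)^2*(r - 3)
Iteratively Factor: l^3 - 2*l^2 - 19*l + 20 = (l - 5)*(l^2 + 3*l - 4) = (l - 5)*(l - 1)*(l + 4)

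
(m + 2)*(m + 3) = m^2 + 5*m + 6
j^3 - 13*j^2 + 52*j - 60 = (j - 6)*(j - 5)*(j - 2)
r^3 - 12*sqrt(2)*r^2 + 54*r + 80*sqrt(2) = (r - 8*sqrt(2))*(r - 5*sqrt(2))*(r + sqrt(2))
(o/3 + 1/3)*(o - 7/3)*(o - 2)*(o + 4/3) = o^4/3 - 2*o^3/3 - 37*o^2/27 + 46*o/27 + 56/27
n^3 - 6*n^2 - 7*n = n*(n - 7)*(n + 1)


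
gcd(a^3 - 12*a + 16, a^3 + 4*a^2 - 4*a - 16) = a^2 + 2*a - 8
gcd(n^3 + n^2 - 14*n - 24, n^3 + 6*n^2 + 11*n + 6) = n^2 + 5*n + 6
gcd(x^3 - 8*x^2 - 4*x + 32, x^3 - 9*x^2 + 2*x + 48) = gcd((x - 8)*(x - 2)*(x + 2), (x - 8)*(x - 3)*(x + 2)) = x^2 - 6*x - 16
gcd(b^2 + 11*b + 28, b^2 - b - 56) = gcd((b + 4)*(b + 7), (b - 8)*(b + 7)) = b + 7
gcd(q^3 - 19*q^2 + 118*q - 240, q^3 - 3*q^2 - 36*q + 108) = q - 6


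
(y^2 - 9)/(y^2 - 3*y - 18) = (y - 3)/(y - 6)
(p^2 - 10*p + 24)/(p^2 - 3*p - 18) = (p - 4)/(p + 3)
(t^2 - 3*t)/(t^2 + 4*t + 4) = t*(t - 3)/(t^2 + 4*t + 4)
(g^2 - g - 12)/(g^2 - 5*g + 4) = (g + 3)/(g - 1)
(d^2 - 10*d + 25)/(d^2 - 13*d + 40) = (d - 5)/(d - 8)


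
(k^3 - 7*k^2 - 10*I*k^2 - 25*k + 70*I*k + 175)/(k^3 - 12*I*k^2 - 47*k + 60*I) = (k^2 - k*(7 + 5*I) + 35*I)/(k^2 - 7*I*k - 12)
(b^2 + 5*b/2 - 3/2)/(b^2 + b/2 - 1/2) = (b + 3)/(b + 1)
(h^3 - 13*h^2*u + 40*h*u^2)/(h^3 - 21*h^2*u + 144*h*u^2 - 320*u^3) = h/(h - 8*u)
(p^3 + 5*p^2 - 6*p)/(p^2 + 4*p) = (p^2 + 5*p - 6)/(p + 4)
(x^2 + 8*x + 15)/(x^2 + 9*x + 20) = (x + 3)/(x + 4)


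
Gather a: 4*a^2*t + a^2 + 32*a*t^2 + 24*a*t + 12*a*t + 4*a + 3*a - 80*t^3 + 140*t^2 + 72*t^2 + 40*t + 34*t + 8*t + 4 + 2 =a^2*(4*t + 1) + a*(32*t^2 + 36*t + 7) - 80*t^3 + 212*t^2 + 82*t + 6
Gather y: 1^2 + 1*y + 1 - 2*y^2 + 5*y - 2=-2*y^2 + 6*y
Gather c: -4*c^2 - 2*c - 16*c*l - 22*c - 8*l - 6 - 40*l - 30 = -4*c^2 + c*(-16*l - 24) - 48*l - 36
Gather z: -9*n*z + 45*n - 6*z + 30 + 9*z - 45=45*n + z*(3 - 9*n) - 15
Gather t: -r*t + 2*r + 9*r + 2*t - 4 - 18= 11*r + t*(2 - r) - 22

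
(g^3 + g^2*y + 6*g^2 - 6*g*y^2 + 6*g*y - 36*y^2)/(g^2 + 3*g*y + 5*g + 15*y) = (g^2 - 2*g*y + 6*g - 12*y)/(g + 5)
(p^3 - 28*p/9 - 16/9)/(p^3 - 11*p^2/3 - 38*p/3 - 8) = (3*p^2 - 4*p - 4)/(3*(p^2 - 5*p - 6))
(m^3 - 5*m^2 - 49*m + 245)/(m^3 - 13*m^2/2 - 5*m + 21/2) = 2*(m^2 + 2*m - 35)/(2*m^2 + m - 3)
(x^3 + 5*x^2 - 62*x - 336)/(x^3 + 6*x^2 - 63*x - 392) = (x + 6)/(x + 7)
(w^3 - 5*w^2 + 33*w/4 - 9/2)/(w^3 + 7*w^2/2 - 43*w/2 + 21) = (w - 3/2)/(w + 7)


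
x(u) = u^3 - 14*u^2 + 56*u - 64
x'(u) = 3*u^2 - 28*u + 56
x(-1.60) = -193.54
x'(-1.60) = 108.48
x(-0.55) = -99.20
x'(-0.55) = 72.31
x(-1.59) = -192.45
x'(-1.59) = 108.10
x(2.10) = 1.12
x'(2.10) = 10.43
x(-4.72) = -745.37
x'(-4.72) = 255.00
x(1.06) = -19.18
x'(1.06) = 29.69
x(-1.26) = -158.79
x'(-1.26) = 96.04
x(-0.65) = -106.59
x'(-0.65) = 75.47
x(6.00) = -16.00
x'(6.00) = -4.00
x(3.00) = 5.00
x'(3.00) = -1.00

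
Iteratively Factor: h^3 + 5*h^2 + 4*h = (h + 1)*(h^2 + 4*h) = (h + 1)*(h + 4)*(h)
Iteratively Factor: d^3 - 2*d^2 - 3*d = (d + 1)*(d^2 - 3*d) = d*(d + 1)*(d - 3)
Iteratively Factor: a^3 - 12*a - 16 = (a + 2)*(a^2 - 2*a - 8) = (a + 2)^2*(a - 4)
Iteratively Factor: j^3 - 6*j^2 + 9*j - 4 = (j - 1)*(j^2 - 5*j + 4) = (j - 1)^2*(j - 4)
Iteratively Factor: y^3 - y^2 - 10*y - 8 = (y + 2)*(y^2 - 3*y - 4) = (y + 1)*(y + 2)*(y - 4)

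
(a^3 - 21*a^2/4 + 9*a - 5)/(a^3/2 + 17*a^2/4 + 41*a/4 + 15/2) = (4*a^3 - 21*a^2 + 36*a - 20)/(2*a^3 + 17*a^2 + 41*a + 30)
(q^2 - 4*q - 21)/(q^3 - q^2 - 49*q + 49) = (q + 3)/(q^2 + 6*q - 7)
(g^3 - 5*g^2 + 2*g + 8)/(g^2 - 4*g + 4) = (g^2 - 3*g - 4)/(g - 2)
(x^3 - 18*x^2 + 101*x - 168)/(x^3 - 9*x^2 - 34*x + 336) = (x - 3)/(x + 6)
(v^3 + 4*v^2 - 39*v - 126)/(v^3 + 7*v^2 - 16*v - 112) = (v^2 - 3*v - 18)/(v^2 - 16)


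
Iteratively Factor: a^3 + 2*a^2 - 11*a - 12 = (a - 3)*(a^2 + 5*a + 4) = (a - 3)*(a + 1)*(a + 4)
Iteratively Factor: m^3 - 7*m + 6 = (m + 3)*(m^2 - 3*m + 2) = (m - 1)*(m + 3)*(m - 2)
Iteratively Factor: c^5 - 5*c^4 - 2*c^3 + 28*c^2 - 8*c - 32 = (c - 2)*(c^4 - 3*c^3 - 8*c^2 + 12*c + 16) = (c - 2)*(c + 2)*(c^3 - 5*c^2 + 2*c + 8) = (c - 2)^2*(c + 2)*(c^2 - 3*c - 4) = (c - 4)*(c - 2)^2*(c + 2)*(c + 1)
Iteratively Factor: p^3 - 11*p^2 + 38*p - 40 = (p - 5)*(p^2 - 6*p + 8) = (p - 5)*(p - 2)*(p - 4)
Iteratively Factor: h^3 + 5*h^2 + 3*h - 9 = (h + 3)*(h^2 + 2*h - 3) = (h + 3)^2*(h - 1)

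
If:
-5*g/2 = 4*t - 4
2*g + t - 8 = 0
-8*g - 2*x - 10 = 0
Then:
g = 56/11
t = -24/11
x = -279/11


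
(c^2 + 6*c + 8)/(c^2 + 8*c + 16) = (c + 2)/(c + 4)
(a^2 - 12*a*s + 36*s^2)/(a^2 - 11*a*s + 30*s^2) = (-a + 6*s)/(-a + 5*s)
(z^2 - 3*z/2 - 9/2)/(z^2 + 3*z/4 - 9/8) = 4*(z - 3)/(4*z - 3)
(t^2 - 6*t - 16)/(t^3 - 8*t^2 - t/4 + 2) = 4*(t + 2)/(4*t^2 - 1)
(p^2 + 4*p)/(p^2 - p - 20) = p/(p - 5)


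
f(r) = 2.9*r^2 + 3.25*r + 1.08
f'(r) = 5.8*r + 3.25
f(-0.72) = 0.24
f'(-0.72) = -0.93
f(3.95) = 59.16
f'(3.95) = 26.16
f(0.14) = 1.59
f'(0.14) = 4.06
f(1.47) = 12.12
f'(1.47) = 11.78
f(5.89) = 120.83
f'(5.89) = 37.41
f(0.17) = 1.72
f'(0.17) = 4.24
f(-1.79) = 4.55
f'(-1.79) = -7.13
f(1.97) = 18.74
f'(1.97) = 14.68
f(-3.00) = 17.43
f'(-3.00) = -14.15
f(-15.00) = 604.83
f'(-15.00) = -83.75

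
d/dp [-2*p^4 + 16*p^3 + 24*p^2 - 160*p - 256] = -8*p^3 + 48*p^2 + 48*p - 160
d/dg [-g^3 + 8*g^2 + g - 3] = -3*g^2 + 16*g + 1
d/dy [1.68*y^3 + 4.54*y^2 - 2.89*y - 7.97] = 5.04*y^2 + 9.08*y - 2.89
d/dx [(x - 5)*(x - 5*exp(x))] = x - (x - 5)*(5*exp(x) - 1) - 5*exp(x)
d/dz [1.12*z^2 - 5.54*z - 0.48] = 2.24*z - 5.54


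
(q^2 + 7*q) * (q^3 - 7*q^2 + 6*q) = q^5 - 43*q^3 + 42*q^2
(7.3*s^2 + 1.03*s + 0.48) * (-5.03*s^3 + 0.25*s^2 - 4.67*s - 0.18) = -36.719*s^5 - 3.3559*s^4 - 36.2479*s^3 - 6.0041*s^2 - 2.427*s - 0.0864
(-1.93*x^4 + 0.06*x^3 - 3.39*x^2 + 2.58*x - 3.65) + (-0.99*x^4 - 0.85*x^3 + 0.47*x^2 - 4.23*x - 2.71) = -2.92*x^4 - 0.79*x^3 - 2.92*x^2 - 1.65*x - 6.36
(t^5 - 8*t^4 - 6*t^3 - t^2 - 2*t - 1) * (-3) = -3*t^5 + 24*t^4 + 18*t^3 + 3*t^2 + 6*t + 3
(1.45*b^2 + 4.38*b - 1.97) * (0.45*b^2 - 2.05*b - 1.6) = 0.6525*b^4 - 1.0015*b^3 - 12.1855*b^2 - 2.9695*b + 3.152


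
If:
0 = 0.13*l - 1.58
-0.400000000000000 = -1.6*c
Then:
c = 0.25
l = 12.15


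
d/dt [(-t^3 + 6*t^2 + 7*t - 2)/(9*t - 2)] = 2*(-9*t^3 + 30*t^2 - 12*t + 2)/(81*t^2 - 36*t + 4)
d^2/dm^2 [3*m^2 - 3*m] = 6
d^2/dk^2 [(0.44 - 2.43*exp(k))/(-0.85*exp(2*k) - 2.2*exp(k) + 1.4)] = (1.755675*exp(4*k) - 5.8157*exp(3*k) + 14.8818*exp(2*k) + 3.2604*exp(k) + 3.4076)*exp(k)/(0.614125*exp(6*k) + 4.7685*exp(5*k) + 9.3075*exp(4*k) - 5.05999999999999*exp(3*k) - 15.33*exp(2*k) + 12.936*exp(k) - 2.744)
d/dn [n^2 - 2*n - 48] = 2*n - 2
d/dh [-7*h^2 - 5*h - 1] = -14*h - 5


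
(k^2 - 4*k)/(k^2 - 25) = k*(k - 4)/(k^2 - 25)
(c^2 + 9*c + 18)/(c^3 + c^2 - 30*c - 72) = (c + 6)/(c^2 - 2*c - 24)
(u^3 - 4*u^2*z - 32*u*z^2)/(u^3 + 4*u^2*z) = (u - 8*z)/u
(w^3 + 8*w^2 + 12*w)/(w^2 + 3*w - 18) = w*(w + 2)/(w - 3)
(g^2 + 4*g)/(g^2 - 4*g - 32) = g/(g - 8)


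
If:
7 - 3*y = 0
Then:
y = 7/3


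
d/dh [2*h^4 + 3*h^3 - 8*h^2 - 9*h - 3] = 8*h^3 + 9*h^2 - 16*h - 9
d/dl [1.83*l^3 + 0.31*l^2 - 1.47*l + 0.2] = 5.49*l^2 + 0.62*l - 1.47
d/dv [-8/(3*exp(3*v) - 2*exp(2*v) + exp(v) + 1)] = (72*exp(2*v) - 32*exp(v) + 8)*exp(v)/(3*exp(3*v) - 2*exp(2*v) + exp(v) + 1)^2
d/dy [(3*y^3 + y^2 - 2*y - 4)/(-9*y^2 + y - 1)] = (-27*y^4 + 6*y^3 - 26*y^2 - 74*y + 6)/(81*y^4 - 18*y^3 + 19*y^2 - 2*y + 1)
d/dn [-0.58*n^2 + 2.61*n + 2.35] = 2.61 - 1.16*n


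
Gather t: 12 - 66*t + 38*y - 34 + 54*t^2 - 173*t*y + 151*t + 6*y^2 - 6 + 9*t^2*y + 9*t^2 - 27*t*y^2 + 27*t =t^2*(9*y + 63) + t*(-27*y^2 - 173*y + 112) + 6*y^2 + 38*y - 28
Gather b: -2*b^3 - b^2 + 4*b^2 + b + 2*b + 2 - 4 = -2*b^3 + 3*b^2 + 3*b - 2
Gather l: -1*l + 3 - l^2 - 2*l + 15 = -l^2 - 3*l + 18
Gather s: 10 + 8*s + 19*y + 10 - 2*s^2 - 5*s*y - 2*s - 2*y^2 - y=-2*s^2 + s*(6 - 5*y) - 2*y^2 + 18*y + 20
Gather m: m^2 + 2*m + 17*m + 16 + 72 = m^2 + 19*m + 88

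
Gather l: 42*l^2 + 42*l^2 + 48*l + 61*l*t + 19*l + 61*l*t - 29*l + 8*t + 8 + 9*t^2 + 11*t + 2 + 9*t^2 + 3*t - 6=84*l^2 + l*(122*t + 38) + 18*t^2 + 22*t + 4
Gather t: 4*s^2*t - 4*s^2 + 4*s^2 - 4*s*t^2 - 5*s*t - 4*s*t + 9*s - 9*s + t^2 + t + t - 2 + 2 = t^2*(1 - 4*s) + t*(4*s^2 - 9*s + 2)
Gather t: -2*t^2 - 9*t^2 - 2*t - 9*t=-11*t^2 - 11*t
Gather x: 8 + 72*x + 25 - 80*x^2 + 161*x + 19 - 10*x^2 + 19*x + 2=-90*x^2 + 252*x + 54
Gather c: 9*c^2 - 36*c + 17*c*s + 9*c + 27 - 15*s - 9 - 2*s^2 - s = 9*c^2 + c*(17*s - 27) - 2*s^2 - 16*s + 18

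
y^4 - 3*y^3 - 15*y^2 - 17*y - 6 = (y - 6)*(y + 1)^3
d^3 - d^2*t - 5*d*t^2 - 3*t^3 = (d - 3*t)*(d + t)^2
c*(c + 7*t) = c^2 + 7*c*t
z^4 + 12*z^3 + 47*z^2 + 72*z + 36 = (z + 1)*(z + 2)*(z + 3)*(z + 6)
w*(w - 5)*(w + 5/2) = w^3 - 5*w^2/2 - 25*w/2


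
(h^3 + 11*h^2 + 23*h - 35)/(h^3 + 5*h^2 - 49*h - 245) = (h - 1)/(h - 7)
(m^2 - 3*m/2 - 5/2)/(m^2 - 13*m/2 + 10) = (m + 1)/(m - 4)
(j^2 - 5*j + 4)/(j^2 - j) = (j - 4)/j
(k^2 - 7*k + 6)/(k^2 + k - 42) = (k - 1)/(k + 7)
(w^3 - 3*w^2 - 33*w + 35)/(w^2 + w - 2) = (w^2 - 2*w - 35)/(w + 2)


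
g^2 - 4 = (g - 2)*(g + 2)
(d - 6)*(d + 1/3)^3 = d^4 - 5*d^3 - 17*d^2/3 - 53*d/27 - 2/9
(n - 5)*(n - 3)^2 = n^3 - 11*n^2 + 39*n - 45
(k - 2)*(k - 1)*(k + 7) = k^3 + 4*k^2 - 19*k + 14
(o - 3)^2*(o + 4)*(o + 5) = o^4 + 3*o^3 - 25*o^2 - 39*o + 180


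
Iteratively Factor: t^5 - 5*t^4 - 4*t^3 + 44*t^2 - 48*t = (t - 2)*(t^4 - 3*t^3 - 10*t^2 + 24*t) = (t - 2)*(t + 3)*(t^3 - 6*t^2 + 8*t) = (t - 2)^2*(t + 3)*(t^2 - 4*t) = t*(t - 2)^2*(t + 3)*(t - 4)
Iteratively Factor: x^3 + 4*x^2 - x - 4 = (x - 1)*(x^2 + 5*x + 4) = (x - 1)*(x + 4)*(x + 1)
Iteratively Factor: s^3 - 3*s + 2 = (s - 1)*(s^2 + s - 2) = (s - 1)*(s + 2)*(s - 1)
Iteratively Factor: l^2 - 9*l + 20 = (l - 4)*(l - 5)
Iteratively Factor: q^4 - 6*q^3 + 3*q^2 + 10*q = (q + 1)*(q^3 - 7*q^2 + 10*q) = q*(q + 1)*(q^2 - 7*q + 10) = q*(q - 2)*(q + 1)*(q - 5)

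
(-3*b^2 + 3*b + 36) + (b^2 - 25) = -2*b^2 + 3*b + 11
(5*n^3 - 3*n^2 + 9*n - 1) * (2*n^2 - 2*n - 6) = 10*n^5 - 16*n^4 - 6*n^3 - 2*n^2 - 52*n + 6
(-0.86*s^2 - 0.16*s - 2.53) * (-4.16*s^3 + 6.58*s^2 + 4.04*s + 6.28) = 3.5776*s^5 - 4.9932*s^4 + 5.9976*s^3 - 22.6946*s^2 - 11.226*s - 15.8884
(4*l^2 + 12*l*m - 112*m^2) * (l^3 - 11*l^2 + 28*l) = 4*l^5 + 12*l^4*m - 44*l^4 - 112*l^3*m^2 - 132*l^3*m + 112*l^3 + 1232*l^2*m^2 + 336*l^2*m - 3136*l*m^2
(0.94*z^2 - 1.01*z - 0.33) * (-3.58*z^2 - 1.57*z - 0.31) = -3.3652*z^4 + 2.14*z^3 + 2.4757*z^2 + 0.8312*z + 0.1023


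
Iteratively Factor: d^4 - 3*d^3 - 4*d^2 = (d + 1)*(d^3 - 4*d^2) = (d - 4)*(d + 1)*(d^2) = d*(d - 4)*(d + 1)*(d)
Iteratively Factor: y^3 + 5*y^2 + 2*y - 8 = (y + 2)*(y^2 + 3*y - 4) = (y + 2)*(y + 4)*(y - 1)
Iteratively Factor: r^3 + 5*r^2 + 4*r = (r + 4)*(r^2 + r) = r*(r + 4)*(r + 1)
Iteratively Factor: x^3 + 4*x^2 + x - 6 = (x + 2)*(x^2 + 2*x - 3) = (x - 1)*(x + 2)*(x + 3)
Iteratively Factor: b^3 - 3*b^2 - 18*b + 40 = (b + 4)*(b^2 - 7*b + 10) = (b - 5)*(b + 4)*(b - 2)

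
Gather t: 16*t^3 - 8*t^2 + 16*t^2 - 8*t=16*t^3 + 8*t^2 - 8*t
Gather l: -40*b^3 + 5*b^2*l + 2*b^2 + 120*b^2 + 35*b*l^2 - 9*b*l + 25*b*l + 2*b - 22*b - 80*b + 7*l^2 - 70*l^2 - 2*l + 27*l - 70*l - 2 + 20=-40*b^3 + 122*b^2 - 100*b + l^2*(35*b - 63) + l*(5*b^2 + 16*b - 45) + 18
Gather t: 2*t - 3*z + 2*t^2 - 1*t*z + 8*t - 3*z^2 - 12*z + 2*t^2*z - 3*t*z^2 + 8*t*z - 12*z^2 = t^2*(2*z + 2) + t*(-3*z^2 + 7*z + 10) - 15*z^2 - 15*z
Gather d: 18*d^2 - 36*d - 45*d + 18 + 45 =18*d^2 - 81*d + 63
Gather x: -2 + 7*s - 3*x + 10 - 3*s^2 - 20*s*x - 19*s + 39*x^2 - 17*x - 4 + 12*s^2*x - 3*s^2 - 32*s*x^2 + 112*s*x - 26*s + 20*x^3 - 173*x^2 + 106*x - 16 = -6*s^2 - 38*s + 20*x^3 + x^2*(-32*s - 134) + x*(12*s^2 + 92*s + 86) - 12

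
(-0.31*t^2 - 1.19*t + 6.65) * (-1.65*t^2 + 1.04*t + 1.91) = 0.5115*t^4 + 1.6411*t^3 - 12.8022*t^2 + 4.6431*t + 12.7015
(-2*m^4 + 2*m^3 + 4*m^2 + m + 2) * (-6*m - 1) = 12*m^5 - 10*m^4 - 26*m^3 - 10*m^2 - 13*m - 2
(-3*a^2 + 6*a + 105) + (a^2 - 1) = -2*a^2 + 6*a + 104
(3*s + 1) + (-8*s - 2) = -5*s - 1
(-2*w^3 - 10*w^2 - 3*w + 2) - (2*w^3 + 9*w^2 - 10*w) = -4*w^3 - 19*w^2 + 7*w + 2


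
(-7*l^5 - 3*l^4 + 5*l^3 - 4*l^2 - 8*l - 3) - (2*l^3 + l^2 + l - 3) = -7*l^5 - 3*l^4 + 3*l^3 - 5*l^2 - 9*l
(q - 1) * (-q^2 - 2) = -q^3 + q^2 - 2*q + 2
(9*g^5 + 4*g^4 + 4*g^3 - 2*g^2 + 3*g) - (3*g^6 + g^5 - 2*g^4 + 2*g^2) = -3*g^6 + 8*g^5 + 6*g^4 + 4*g^3 - 4*g^2 + 3*g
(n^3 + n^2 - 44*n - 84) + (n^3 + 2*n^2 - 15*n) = 2*n^3 + 3*n^2 - 59*n - 84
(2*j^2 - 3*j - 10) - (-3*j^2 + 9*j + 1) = 5*j^2 - 12*j - 11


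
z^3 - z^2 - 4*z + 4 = (z - 2)*(z - 1)*(z + 2)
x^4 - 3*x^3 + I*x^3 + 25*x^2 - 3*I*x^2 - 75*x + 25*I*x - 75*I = (x - 3)*(x - 5*I)*(x + I)*(x + 5*I)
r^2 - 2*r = r*(r - 2)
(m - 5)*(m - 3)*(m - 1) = m^3 - 9*m^2 + 23*m - 15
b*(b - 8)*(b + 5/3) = b^3 - 19*b^2/3 - 40*b/3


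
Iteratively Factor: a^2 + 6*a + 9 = (a + 3)*(a + 3)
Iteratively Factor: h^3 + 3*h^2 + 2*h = (h + 1)*(h^2 + 2*h) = (h + 1)*(h + 2)*(h)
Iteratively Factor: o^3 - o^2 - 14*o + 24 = (o - 3)*(o^2 + 2*o - 8) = (o - 3)*(o + 4)*(o - 2)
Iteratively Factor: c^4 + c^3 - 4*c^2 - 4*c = (c + 1)*(c^3 - 4*c) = c*(c + 1)*(c^2 - 4) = c*(c + 1)*(c + 2)*(c - 2)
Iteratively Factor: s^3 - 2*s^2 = (s)*(s^2 - 2*s) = s*(s - 2)*(s)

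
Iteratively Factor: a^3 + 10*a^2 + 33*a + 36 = (a + 4)*(a^2 + 6*a + 9) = (a + 3)*(a + 4)*(a + 3)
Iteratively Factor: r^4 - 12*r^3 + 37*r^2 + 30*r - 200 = (r - 5)*(r^3 - 7*r^2 + 2*r + 40) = (r - 5)*(r - 4)*(r^2 - 3*r - 10) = (r - 5)*(r - 4)*(r + 2)*(r - 5)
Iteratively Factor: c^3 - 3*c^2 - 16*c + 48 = (c + 4)*(c^2 - 7*c + 12) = (c - 4)*(c + 4)*(c - 3)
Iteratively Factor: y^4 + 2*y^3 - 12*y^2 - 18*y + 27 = (y + 3)*(y^3 - y^2 - 9*y + 9) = (y - 1)*(y + 3)*(y^2 - 9) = (y - 1)*(y + 3)^2*(y - 3)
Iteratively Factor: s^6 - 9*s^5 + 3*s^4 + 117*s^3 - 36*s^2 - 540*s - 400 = (s + 1)*(s^5 - 10*s^4 + 13*s^3 + 104*s^2 - 140*s - 400) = (s - 5)*(s + 1)*(s^4 - 5*s^3 - 12*s^2 + 44*s + 80) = (s - 5)^2*(s + 1)*(s^3 - 12*s - 16) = (s - 5)^2*(s - 4)*(s + 1)*(s^2 + 4*s + 4) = (s - 5)^2*(s - 4)*(s + 1)*(s + 2)*(s + 2)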